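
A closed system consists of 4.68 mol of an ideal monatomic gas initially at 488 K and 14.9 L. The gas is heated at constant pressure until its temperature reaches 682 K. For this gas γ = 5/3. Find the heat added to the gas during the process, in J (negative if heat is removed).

18900 J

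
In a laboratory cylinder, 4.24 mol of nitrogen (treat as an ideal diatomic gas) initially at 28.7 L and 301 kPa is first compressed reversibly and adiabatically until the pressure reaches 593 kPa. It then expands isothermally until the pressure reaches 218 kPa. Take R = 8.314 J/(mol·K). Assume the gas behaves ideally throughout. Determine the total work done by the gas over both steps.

T₁ = P₁V₁/(nR) = 301×28.7/(4.24×8.314) = 245 K.
Step 1 — Adiabatic: T₂/T₁ = (P₂/P₁)^((γ−1)/γ) ⇒ T₂ = 245×(1.97)^0.286 = 297 K; V₂ = 17.7 L.
ΔU = nCvΔT = 4.24×20.8×(297−245) = 4620 J.
Q = 0 for an adiabatic process, so W = −ΔU = -4620 J.
State after step 1: P = 593 kPa, V = 17.7 L, T = 297 K.
Step 2 — Isothermal: T stays 297 K; PV = const ⇒ V₂ = 48.1 L, P₂ = 218 kPa.
ΔU = 0 (ideal gas, T constant).
W = nRT ln(V₂/V₁) = 4.24×8.314×297×ln(2.72) = 10500 J.
Q = ΔU + W = 10500 J.
Net over both steps: W = 5880 J, Q = 10500 J, ΔU = 4620 J.

5880 J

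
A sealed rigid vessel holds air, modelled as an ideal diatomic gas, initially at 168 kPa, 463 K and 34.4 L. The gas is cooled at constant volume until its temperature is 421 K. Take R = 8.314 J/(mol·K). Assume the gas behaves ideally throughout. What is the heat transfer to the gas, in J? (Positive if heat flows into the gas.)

-1310 J

n = P₁V₁/(RT₁) = 168×34.4/(8.314×463) = 1.50 mol.
Isochoric: V stays 34.4 L; P/T = const ⇒ T₂ = 421 K, P₂ = 153 kPa.
W = 0 (no volume change).
ΔU = nCvΔT = 1.50×20.8×(421−463) = -1310 J.
Q = ΔU = -1310 J.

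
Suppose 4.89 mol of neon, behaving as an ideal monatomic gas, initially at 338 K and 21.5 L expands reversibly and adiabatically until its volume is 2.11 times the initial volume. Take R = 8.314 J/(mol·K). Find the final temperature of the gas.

205 K

P₁ = nRT₁/V₁ = 4.89×8.314×338/21.5 = 639 kPa.
Adiabatic: TV^(γ−1) = const ⇒ T₂ = 338×(0.474)^0.667 = 205 K; PV^γ = const ⇒ P₂ = 184 kPa.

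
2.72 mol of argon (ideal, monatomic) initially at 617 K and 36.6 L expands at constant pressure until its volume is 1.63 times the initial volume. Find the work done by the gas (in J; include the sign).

P₁ = nRT₁/V₁ = 2.72×8.314×617/36.6 = 381 kPa.
Isobaric: P stays 381 kPa; V/T = const ⇒ T₂ = 1010 K, V₂ = 59.7 L.
W = PΔV = 381×(59.7−36.6) kPa·L = 8790 J.

8790 J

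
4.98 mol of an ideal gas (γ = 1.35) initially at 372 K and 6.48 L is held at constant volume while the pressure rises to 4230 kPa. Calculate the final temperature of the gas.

P₁ = nRT₁/V₁ = 4.98×8.314×372/6.48 = 2380 kPa.
Isochoric: V stays 6.48 L; P/T = const ⇒ T₂ = 662 K, P₂ = 4230 kPa.

662 K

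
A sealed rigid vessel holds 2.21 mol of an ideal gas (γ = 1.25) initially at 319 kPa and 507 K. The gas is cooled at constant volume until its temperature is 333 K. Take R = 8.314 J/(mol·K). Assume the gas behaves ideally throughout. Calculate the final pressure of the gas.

210 kPa

V₁ = nRT₁/P₁ = 2.21×8.314×507/319 = 29.2 L.
Isochoric: V stays 29.2 L; P/T = const ⇒ T₂ = 333 K, P₂ = 210 kPa.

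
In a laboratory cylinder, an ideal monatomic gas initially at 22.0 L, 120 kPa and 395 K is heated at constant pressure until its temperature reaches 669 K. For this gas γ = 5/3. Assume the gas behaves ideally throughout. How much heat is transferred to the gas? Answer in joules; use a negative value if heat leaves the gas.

4580 J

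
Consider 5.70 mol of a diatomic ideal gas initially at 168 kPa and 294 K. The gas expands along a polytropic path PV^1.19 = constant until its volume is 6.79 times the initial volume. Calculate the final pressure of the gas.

V₁ = nRT₁/P₁ = 5.70×8.314×294/168 = 82.9 L.
Polytropic n=1.19: T₂ = T₁(V₁/V₂)^(n−1) = 294×(0.147)^0.19 = 204 K; P₂ = P₁(V₁/V₂)^n = 17.2 kPa.

17.2 kPa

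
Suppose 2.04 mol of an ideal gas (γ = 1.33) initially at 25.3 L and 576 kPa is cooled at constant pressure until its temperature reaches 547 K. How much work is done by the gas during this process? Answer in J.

T₁ = P₁V₁/(nR) = 576×25.3/(2.04×8.314) = 859 K.
Isobaric: P stays 576 kPa; V/T = const ⇒ T₂ = 547 K, V₂ = 16.1 L.
W = PΔV = 576×(16.1−25.3) kPa·L = -5300 J.

-5300 J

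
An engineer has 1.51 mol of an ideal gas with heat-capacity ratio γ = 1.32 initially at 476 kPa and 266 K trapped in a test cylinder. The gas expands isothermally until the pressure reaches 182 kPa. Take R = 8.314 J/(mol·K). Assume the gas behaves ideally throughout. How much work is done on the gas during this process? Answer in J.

-3210 J

V₁ = nRT₁/P₁ = 1.51×8.314×266/476 = 7.02 L.
Isothermal: T stays 266 K; PV = const ⇒ V₂ = 18.3 L, P₂ = 182 kPa.
W = nRT ln(V₂/V₁) = 1.51×8.314×266×ln(2.62) = 3210 J.
Work done on the gas = −W_by = -3210 J.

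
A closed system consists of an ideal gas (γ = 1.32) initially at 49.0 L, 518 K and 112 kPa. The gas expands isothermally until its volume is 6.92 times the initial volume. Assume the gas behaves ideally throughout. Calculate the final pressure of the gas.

Isothermal: T stays 518 K; PV = const ⇒ V₂ = 339 L, P₂ = 16.2 kPa.

16.2 kPa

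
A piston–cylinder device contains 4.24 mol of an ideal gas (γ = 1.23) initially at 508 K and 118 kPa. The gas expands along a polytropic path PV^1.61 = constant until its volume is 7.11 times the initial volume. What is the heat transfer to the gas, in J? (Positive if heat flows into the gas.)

V₁ = nRT₁/P₁ = 4.24×8.314×508/118 = 152 L.
Polytropic n=1.61: T₂ = T₁(V₁/V₂)^(n−1) = 508×(0.141)^0.61 = 154 K; P₂ = P₁(V₁/V₂)^n = 5.02 kPa.
W = (P₁V₁−P₂V₂)/(n−1) = (118×152−5.02×1080)/0.61 = 20500 J.
ΔU = nCvΔT = 4.24×36.1×(154−508) = -54300 J.
Q = ΔU + W = -33800 J.

-33800 J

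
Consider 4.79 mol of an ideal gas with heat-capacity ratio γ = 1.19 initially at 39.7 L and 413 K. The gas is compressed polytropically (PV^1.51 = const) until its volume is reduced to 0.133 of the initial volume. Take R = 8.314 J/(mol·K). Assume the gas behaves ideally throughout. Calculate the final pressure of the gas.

8720 kPa

P₁ = nRT₁/V₁ = 4.79×8.314×413/39.7 = 414 kPa.
Polytropic n=1.51: T₂ = T₁(V₁/V₂)^(n−1) = 413×(7.52)^0.51 = 1160 K; P₂ = P₁(V₁/V₂)^n = 8720 kPa.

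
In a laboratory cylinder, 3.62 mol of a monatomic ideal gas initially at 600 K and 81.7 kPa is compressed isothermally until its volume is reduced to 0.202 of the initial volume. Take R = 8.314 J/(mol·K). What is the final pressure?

404 kPa

V₁ = nRT₁/P₁ = 3.62×8.314×600/81.7 = 221 L.
Isothermal: T stays 600 K; PV = const ⇒ V₂ = 44.6 L, P₂ = 404 kPa.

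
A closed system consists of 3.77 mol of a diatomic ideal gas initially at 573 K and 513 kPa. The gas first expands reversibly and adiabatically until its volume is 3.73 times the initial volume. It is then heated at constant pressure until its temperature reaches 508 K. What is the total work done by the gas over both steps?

23700 J

V₁ = nRT₁/P₁ = 3.77×8.314×573/513 = 35.0 L.
Step 1 — Adiabatic: TV^(γ−1) = const ⇒ T₂ = 573×(0.268)^0.400 = 338 K; PV^γ = const ⇒ P₂ = 81.2 kPa.
ΔU = nCvΔT = 3.77×20.8×(338−573) = -18400 J.
Q = 0 for an adiabatic process, so W = −ΔU = 18400 J.
State after step 1: P = 81.2 kPa, V = 131 L, T = 338 K.
Step 2 — Isobaric: P stays 81.2 kPa; V/T = const ⇒ T₂ = 508 K, V₂ = 196 L.
W = PΔV = 81.2×(196−131) kPa·L = 5310 J.
ΔU = nCvΔT = 3.77×20.8×(508−338) = 13300 J.
Q = ΔU + W = nCpΔT = 18600 J.
Net over both steps: W = 23700 J, Q = 18600 J, ΔU = -5090 J.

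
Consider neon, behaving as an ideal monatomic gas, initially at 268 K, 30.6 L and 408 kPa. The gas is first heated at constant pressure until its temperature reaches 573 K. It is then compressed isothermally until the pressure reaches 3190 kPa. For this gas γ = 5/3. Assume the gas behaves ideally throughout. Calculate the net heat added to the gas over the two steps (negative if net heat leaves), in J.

n = P₁V₁/(RT₁) = 408×30.6/(8.314×268) = 5.60 mol.
Step 1 — Isobaric: P stays 408 kPa; V/T = const ⇒ T₂ = 573 K, V₂ = 65.4 L.
W = PΔV = 408×(65.4−30.6) kPa·L = 14200 J.
ΔU = nCvΔT = 5.60×12.5×(573−268) = 21300 J.
Q = ΔU + W = nCpΔT = 35500 J.
State after step 1: P = 408 kPa, V = 65.4 L, T = 573 K.
Step 2 — Isothermal: T stays 573 K; PV = const ⇒ V₂ = 8.37 L, P₂ = 3190 kPa.
ΔU = 0 (ideal gas, T constant).
W = nRT ln(V₂/V₁) = 5.60×8.314×573×ln(0.128) = -54900 J.
Q = ΔU + W = -54900 J.
Net over both steps: W = -40700 J, Q = -19400 J, ΔU = 21300 J.

-19400 J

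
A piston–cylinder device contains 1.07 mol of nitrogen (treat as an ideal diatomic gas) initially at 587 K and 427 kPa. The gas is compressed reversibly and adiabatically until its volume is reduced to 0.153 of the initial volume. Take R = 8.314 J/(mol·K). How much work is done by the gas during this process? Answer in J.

V₁ = nRT₁/P₁ = 1.07×8.314×587/427 = 12.2 L.
Adiabatic: TV^(γ−1) = const ⇒ T₂ = 587×(6.54)^0.400 = 1240 K; PV^γ = const ⇒ P₂ = 5910 kPa.
ΔU = nCvΔT = 1.07×20.8×(1240−587) = 14600 J.
Q = 0 for an adiabatic process, so W = −ΔU = -14600 J.

-14600 J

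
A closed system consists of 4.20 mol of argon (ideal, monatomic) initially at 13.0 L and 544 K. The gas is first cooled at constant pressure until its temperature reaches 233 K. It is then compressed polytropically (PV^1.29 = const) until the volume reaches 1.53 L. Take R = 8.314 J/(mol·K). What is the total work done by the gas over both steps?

-23600 J

P₁ = nRT₁/V₁ = 4.20×8.314×544/13.0 = 1460 kPa.
Step 1 — Isobaric: P stays 1460 kPa; V/T = const ⇒ T₂ = 233 K, V₂ = 5.57 L.
W = PΔV = 1460×(5.57−13.0) kPa·L = -10900 J.
ΔU = nCvΔT = 4.20×12.5×(233−544) = -16300 J.
Q = ΔU + W = nCpΔT = -27100 J.
State after step 1: P = 1460 kPa, V = 5.57 L, T = 233 K.
Step 2 — Polytropic n=1.29: T₂ = T₁(V₁/V₂)^(n−1) = 233×(3.64)^0.29 = 339 K; P₂ = P₁(V₁/V₂)^n = 7730 kPa.
W = (P₁V₁−P₂V₂)/(n−1) = (1460×5.57−7730×1.53)/0.29 = -12700 J.
ΔU = nCvΔT = 4.20×12.5×(339−233) = 5550 J.
Q = ΔU + W = -7200 J.
Net over both steps: W = -23600 J, Q = -34400 J, ΔU = -10700 J.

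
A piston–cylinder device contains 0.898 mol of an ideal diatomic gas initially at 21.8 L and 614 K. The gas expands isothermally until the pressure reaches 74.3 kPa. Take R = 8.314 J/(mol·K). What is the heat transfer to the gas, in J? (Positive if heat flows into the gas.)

P₁ = nRT₁/V₁ = 0.898×8.314×614/21.8 = 210 kPa.
Isothermal: T stays 614 K; PV = const ⇒ V₂ = 61.7 L, P₂ = 74.3 kPa.
ΔU = 0 (ideal gas, T constant).
W = nRT ln(V₂/V₁) = 0.898×8.314×614×ln(2.83) = 4770 J.
Q = ΔU + W = 4770 J.

4770 J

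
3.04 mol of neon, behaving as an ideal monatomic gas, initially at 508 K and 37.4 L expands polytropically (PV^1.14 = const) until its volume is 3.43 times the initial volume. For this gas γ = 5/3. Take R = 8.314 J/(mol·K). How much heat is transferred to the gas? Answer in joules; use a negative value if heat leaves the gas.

P₁ = nRT₁/V₁ = 3.04×8.314×508/37.4 = 343 kPa.
Polytropic n=1.14: T₂ = T₁(V₁/V₂)^(n−1) = 508×(0.292)^0.14 = 427 K; P₂ = P₁(V₁/V₂)^n = 84.2 kPa.
W = (P₁V₁−P₂V₂)/(n−1) = (343×37.4−84.2×128)/0.14 = 14500 J.
ΔU = nCvΔT = 3.04×12.5×(427−508) = -3050 J.
Q = ΔU + W = 11500 J.

11500 J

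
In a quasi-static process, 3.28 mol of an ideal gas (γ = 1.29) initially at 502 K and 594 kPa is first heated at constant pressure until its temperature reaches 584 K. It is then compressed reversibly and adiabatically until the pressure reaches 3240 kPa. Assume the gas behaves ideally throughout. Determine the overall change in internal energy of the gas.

33200 J

V₁ = nRT₁/P₁ = 3.28×8.314×502/594 = 23.0 L.
Step 1 — Isobaric: P stays 594 kPa; V/T = const ⇒ T₂ = 584 K, V₂ = 26.8 L.
W = PΔV = 594×(26.8−23.0) kPa·L = 2240 J.
ΔU = nCvΔT = 3.28×28.7×(584−502) = 7710 J.
Q = ΔU + W = nCpΔT = 9950 J.
State after step 1: P = 594 kPa, V = 26.8 L, T = 584 K.
Step 2 — Adiabatic: T₂/T₁ = (P₂/P₁)^((γ−1)/γ) ⇒ T₂ = 584×(5.45)^0.225 = 855 K; V₂ = 7.20 L.
ΔU = nCvΔT = 3.28×28.7×(855−584) = 25500 J.
Q = 0 for an adiabatic process, so W = −ΔU = -25500 J.
Net over both steps: W = -23300 J, Q = 9950 J, ΔU = 33200 J.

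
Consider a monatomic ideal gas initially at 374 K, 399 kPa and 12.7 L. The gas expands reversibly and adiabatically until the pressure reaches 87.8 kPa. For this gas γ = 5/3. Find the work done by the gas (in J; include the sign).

n = P₁V₁/(RT₁) = 399×12.7/(8.314×374) = 1.63 mol.
Adiabatic: T₂/T₁ = (P₂/P₁)^((γ−1)/γ) ⇒ T₂ = 374×(0.220)^0.400 = 204 K; V₂ = 31.5 L.
ΔU = nCvΔT = 1.63×12.5×(204−374) = -3450 J.
Q = 0 for an adiabatic process, so W = −ΔU = 3450 J.

3450 J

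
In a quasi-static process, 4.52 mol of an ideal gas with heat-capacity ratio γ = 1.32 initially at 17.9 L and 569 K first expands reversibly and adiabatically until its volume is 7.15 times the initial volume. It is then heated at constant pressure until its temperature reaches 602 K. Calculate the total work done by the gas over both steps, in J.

42400 J

P₁ = nRT₁/V₁ = 4.52×8.314×569/17.9 = 1190 kPa.
Step 1 — Adiabatic: TV^(γ−1) = const ⇒ T₂ = 569×(0.140)^0.320 = 303 K; PV^γ = const ⇒ P₂ = 89.0 kPa.
ΔU = nCvΔT = 4.52×26.0×(303−569) = -31200 J.
Q = 0 for an adiabatic process, so W = −ΔU = 31200 J.
State after step 1: P = 89.0 kPa, V = 128 L, T = 303 K.
Step 2 — Isobaric: P stays 89.0 kPa; V/T = const ⇒ T₂ = 602 K, V₂ = 254 L.
W = PΔV = 89.0×(254−128) kPa·L = 11200 J.
ΔU = nCvΔT = 4.52×26.0×(602−303) = 35100 J.
Q = ΔU + W = nCpΔT = 46300 J.
Net over both steps: W = 42400 J, Q = 46300 J, ΔU = 3880 J.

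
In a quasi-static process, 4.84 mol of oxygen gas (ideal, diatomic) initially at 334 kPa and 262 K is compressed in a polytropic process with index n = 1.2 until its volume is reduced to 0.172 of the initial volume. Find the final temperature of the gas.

373 K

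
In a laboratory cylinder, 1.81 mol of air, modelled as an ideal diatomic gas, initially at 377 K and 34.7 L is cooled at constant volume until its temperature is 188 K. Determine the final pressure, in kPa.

81.5 kPa

P₁ = nRT₁/V₁ = 1.81×8.314×377/34.7 = 163 kPa.
Isochoric: V stays 34.7 L; P/T = const ⇒ T₂ = 188 K, P₂ = 81.5 kPa.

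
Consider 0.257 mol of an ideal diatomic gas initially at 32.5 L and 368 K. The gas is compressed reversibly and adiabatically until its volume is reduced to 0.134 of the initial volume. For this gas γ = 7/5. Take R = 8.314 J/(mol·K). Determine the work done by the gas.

P₁ = nRT₁/V₁ = 0.257×8.314×368/32.5 = 24.2 kPa.
Adiabatic: TV^(γ−1) = const ⇒ T₂ = 368×(7.46)^0.400 = 822 K; PV^γ = const ⇒ P₂ = 403 kPa.
ΔU = nCvΔT = 0.257×20.8×(822−368) = 2430 J.
Q = 0 for an adiabatic process, so W = −ΔU = -2430 J.

-2430 J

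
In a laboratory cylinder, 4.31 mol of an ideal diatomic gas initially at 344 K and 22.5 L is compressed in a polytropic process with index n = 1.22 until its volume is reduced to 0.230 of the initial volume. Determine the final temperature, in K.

475 K

P₁ = nRT₁/V₁ = 4.31×8.314×344/22.5 = 548 kPa.
Polytropic n=1.22: T₂ = T₁(V₁/V₂)^(n−1) = 344×(4.35)^0.22 = 475 K; P₂ = P₁(V₁/V₂)^n = 3290 kPa.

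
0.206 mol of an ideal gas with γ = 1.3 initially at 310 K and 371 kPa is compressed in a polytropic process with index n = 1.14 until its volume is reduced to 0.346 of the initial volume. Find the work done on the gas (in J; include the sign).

608 J

V₁ = nRT₁/P₁ = 0.206×8.314×310/371 = 1.43 L.
Polytropic n=1.14: T₂ = T₁(V₁/V₂)^(n−1) = 310×(2.89)^0.14 = 360 K; P₂ = P₁(V₁/V₂)^n = 1240 kPa.
W = (P₁V₁−P₂V₂)/(n−1) = (371×1.43−1240×0.495)/0.14 = -608 J.
Work done on the gas = −W_by = 608 J.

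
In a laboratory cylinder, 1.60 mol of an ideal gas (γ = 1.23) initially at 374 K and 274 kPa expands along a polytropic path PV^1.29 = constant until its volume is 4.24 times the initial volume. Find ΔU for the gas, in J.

V₁ = nRT₁/P₁ = 1.60×8.314×374/274 = 18.2 L.
Polytropic n=1.29: T₂ = T₁(V₁/V₂)^(n−1) = 374×(0.236)^0.29 = 246 K; P₂ = P₁(V₁/V₂)^n = 42.5 kPa.
For an ideal gas ΔU = nCvΔT with Cv = R/(γ−1) = 36.1 J/(mol·K).
ΔU = 1.60×36.1×(246−374) = -7400 J.

-7400 J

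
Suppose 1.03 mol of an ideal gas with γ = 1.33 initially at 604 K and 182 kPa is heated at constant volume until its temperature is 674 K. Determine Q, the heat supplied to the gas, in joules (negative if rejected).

V₁ = nRT₁/P₁ = 1.03×8.314×604/182 = 28.4 L.
Isochoric: V stays 28.4 L; P/T = const ⇒ T₂ = 674 K, P₂ = 203 kPa.
W = 0 (no volume change).
ΔU = nCvΔT = 1.03×25.2×(674−604) = 1820 J.
Q = ΔU = 1820 J.

1820 J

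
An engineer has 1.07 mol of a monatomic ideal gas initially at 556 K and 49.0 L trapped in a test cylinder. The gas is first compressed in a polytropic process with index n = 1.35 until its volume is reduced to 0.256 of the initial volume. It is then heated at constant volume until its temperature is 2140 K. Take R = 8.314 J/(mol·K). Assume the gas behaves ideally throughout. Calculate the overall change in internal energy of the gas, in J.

P₁ = nRT₁/V₁ = 1.07×8.314×556/49.0 = 101 kPa.
Step 1 — Polytropic n=1.35: T₂ = T₁(V₁/V₂)^(n−1) = 556×(3.91)^0.35 = 896 K; P₂ = P₁(V₁/V₂)^n = 635 kPa.
W = (P₁V₁−P₂V₂)/(n−1) = (101×49.0−635×12.5)/0.35 = -8640 J.
ΔU = nCvΔT = 1.07×12.5×(896−556) = 4530 J.
Q = ΔU + W = -4100 J.
State after step 1: P = 635 kPa, V = 12.5 L, T = 896 K.
Step 2 — Isochoric: V stays 12.5 L; P/T = const ⇒ T₂ = 2140 K, P₂ = 1520 kPa.
W = 0 (no volume change).
ΔU = nCvΔT = 1.07×12.5×(2140−896) = 16600 J.
Q = ΔU = 16600 J.
Net over both steps: W = -8640 J, Q = 12500 J, ΔU = 21100 J.

21100 J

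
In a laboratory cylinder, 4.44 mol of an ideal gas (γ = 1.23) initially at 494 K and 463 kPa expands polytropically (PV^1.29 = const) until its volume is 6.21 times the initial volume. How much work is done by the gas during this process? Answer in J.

25900 J

V₁ = nRT₁/P₁ = 4.44×8.314×494/463 = 39.4 L.
Polytropic n=1.29: T₂ = T₁(V₁/V₂)^(n−1) = 494×(0.161)^0.29 = 291 K; P₂ = P₁(V₁/V₂)^n = 43.9 kPa.
W = (P₁V₁−P₂V₂)/(n−1) = (463×39.4−43.9×245)/0.29 = 25900 J.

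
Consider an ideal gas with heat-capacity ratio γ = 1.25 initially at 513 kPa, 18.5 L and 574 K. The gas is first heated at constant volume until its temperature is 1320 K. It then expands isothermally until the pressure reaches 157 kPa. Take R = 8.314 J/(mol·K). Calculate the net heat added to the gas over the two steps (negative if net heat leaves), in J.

93400 J

n = P₁V₁/(RT₁) = 513×18.5/(8.314×574) = 1.99 mol.
Step 1 — Isochoric: V stays 18.5 L; P/T = const ⇒ T₂ = 1320 K, P₂ = 1180 kPa.
W = 0 (no volume change).
ΔU = nCvΔT = 1.99×33.3×(1320−574) = 49300 J.
Q = ΔU = 49300 J.
State after step 1: P = 1180 kPa, V = 18.5 L, T = 1320 K.
Step 2 — Isothermal: T stays 1320 K; PV = const ⇒ V₂ = 139 L, P₂ = 157 kPa.
ΔU = 0 (ideal gas, T constant).
W = nRT ln(V₂/V₁) = 1.99×8.314×1320×ln(7.51) = 44000 J.
Q = ΔU + W = 44000 J.
Net over both steps: W = 44000 J, Q = 93400 J, ΔU = 49300 J.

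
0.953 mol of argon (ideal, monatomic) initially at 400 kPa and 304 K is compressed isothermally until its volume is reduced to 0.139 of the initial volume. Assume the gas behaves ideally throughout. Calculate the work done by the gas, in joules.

-4750 J

V₁ = nRT₁/P₁ = 0.953×8.314×304/400 = 6.02 L.
Isothermal: T stays 304 K; PV = const ⇒ V₂ = 0.837 L, P₂ = 2880 kPa.
W = nRT ln(V₂/V₁) = 0.953×8.314×304×ln(0.139) = -4750 J.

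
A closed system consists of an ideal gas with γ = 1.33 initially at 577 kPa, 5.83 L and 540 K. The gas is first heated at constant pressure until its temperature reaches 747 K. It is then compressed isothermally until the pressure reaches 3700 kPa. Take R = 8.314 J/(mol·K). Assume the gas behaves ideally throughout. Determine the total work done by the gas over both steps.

n = P₁V₁/(RT₁) = 577×5.83/(8.314×540) = 0.749 mol.
Step 1 — Isobaric: P stays 577 kPa; V/T = const ⇒ T₂ = 747 K, V₂ = 8.06 L.
W = PΔV = 577×(8.06−5.83) kPa·L = 1290 J.
ΔU = nCvΔT = 0.749×25.2×(747−540) = 3910 J.
Q = ΔU + W = nCpΔT = 5200 J.
State after step 1: P = 577 kPa, V = 8.06 L, T = 747 K.
Step 2 — Isothermal: T stays 747 K; PV = const ⇒ V₂ = 1.26 L, P₂ = 3700 kPa.
ΔU = 0 (ideal gas, T constant).
W = nRT ln(V₂/V₁) = 0.749×8.314×747×ln(0.156) = -8650 J.
Q = ΔU + W = -8650 J.
Net over both steps: W = -7360 J, Q = -3450 J, ΔU = 3910 J.

-7360 J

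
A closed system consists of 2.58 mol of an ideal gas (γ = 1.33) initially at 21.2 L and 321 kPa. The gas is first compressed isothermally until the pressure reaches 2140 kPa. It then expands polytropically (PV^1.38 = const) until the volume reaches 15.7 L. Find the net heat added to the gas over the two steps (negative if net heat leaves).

-14100 J

T₁ = P₁V₁/(nR) = 321×21.2/(2.58×8.314) = 317 K.
Step 1 — Isothermal: T stays 317 K; PV = const ⇒ V₂ = 3.18 L, P₂ = 2140 kPa.
ΔU = 0 (ideal gas, T constant).
W = nRT ln(V₂/V₁) = 2.58×8.314×317×ln(0.150) = -12900 J.
Q = ΔU + W = -12900 J.
State after step 1: P = 2140 kPa, V = 3.18 L, T = 317 K.
Step 2 — Polytropic n=1.38: T₂ = T₁(V₁/V₂)^(n−1) = 317×(0.203)^0.38 = 173 K; P₂ = P₁(V₁/V₂)^n = 236 kPa.
W = (P₁V₁−P₂V₂)/(n−1) = (2140×3.18−236×15.7)/0.38 = 8150 J.
ΔU = nCvΔT = 2.58×25.2×(173−317) = -9380 J.
Q = ΔU + W = -1230 J.
Net over both steps: W = -4760 J, Q = -14100 J, ΔU = -9380 J.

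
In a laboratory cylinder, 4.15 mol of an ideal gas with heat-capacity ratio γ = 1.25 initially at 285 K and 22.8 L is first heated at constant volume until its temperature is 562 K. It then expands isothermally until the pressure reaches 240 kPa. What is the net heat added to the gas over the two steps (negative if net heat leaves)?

P₁ = nRT₁/V₁ = 4.15×8.314×285/22.8 = 431 kPa.
Step 1 — Isochoric: V stays 22.8 L; P/T = const ⇒ T₂ = 562 K, P₂ = 850 kPa.
W = 0 (no volume change).
ΔU = nCvΔT = 4.15×33.3×(562−285) = 38200 J.
Q = ΔU = 38200 J.
State after step 1: P = 850 kPa, V = 22.8 L, T = 562 K.
Step 2 — Isothermal: T stays 562 K; PV = const ⇒ V₂ = 80.8 L, P₂ = 240 kPa.
ΔU = 0 (ideal gas, T constant).
W = nRT ln(V₂/V₁) = 4.15×8.314×562×ln(3.54) = 24500 J.
Q = ΔU + W = 24500 J.
Net over both steps: W = 24500 J, Q = 62800 J, ΔU = 38200 J.

62800 J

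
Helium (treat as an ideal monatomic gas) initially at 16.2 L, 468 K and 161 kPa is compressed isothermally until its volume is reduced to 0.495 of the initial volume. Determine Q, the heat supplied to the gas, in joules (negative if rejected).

n = P₁V₁/(RT₁) = 161×16.2/(8.314×468) = 0.670 mol.
Isothermal: T stays 468 K; PV = const ⇒ V₂ = 8.02 L, P₂ = 325 kPa.
ΔU = 0 (ideal gas, T constant).
W = nRT ln(V₂/V₁) = 0.670×8.314×468×ln(0.495) = -1830 J.
Q = ΔU + W = -1830 J.

-1830 J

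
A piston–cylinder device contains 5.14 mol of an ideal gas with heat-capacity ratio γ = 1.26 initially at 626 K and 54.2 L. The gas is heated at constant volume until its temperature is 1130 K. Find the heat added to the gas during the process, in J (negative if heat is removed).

P₁ = nRT₁/V₁ = 5.14×8.314×626/54.2 = 494 kPa.
Isochoric: V stays 54.2 L; P/T = const ⇒ T₂ = 1130 K, P₂ = 891 kPa.
W = 0 (no volume change).
ΔU = nCvΔT = 5.14×32.0×(1130−626) = 82800 J.
Q = ΔU = 82800 J.

82800 J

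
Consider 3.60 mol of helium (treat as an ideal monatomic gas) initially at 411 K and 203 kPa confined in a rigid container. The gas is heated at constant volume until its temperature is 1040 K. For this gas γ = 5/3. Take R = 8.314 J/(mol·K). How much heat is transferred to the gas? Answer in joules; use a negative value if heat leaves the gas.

28200 J

V₁ = nRT₁/P₁ = 3.60×8.314×411/203 = 60.6 L.
Isochoric: V stays 60.6 L; P/T = const ⇒ T₂ = 1040 K, P₂ = 514 kPa.
W = 0 (no volume change).
ΔU = nCvΔT = 3.60×12.5×(1040−411) = 28200 J.
Q = ΔU = 28200 J.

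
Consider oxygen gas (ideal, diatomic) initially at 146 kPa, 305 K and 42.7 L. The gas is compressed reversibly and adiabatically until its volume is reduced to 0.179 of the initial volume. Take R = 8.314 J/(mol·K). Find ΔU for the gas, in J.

15400 J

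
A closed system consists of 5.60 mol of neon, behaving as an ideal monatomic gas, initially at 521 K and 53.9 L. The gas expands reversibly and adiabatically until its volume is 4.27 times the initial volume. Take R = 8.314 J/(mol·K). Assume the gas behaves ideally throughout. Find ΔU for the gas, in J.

P₁ = nRT₁/V₁ = 5.60×8.314×521/53.9 = 450 kPa.
Adiabatic: TV^(γ−1) = const ⇒ T₂ = 521×(0.234)^0.667 = 198 K; PV^γ = const ⇒ P₂ = 40.0 kPa.
For an ideal gas ΔU = nCvΔT with Cv = (3/2)R = 12.5 J/(mol·K).
ΔU = 5.60×12.5×(198−521) = -22600 J.

-22600 J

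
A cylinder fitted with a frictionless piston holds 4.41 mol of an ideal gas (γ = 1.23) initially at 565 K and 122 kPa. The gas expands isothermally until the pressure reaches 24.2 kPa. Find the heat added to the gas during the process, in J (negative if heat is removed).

V₁ = nRT₁/P₁ = 4.41×8.314×565/122 = 170 L.
Isothermal: T stays 565 K; PV = const ⇒ V₂ = 856 L, P₂ = 24.2 kPa.
ΔU = 0 (ideal gas, T constant).
W = nRT ln(V₂/V₁) = 4.41×8.314×565×ln(5.04) = 33500 J.
Q = ΔU + W = 33500 J.

33500 J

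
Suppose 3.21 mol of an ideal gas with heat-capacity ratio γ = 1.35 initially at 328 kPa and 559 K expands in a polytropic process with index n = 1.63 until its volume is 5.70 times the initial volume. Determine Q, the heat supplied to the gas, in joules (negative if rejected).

V₁ = nRT₁/P₁ = 3.21×8.314×559/328 = 45.5 L.
Polytropic n=1.63: T₂ = T₁(V₁/V₂)^(n−1) = 559×(0.175)^0.63 = 187 K; P₂ = P₁(V₁/V₂)^n = 19.2 kPa.
W = (P₁V₁−P₂V₂)/(n−1) = (328×45.5−19.2×259)/0.63 = 15800 J.
ΔU = nCvΔT = 3.21×23.8×(187−559) = -28400 J.
Q = ΔU + W = -12600 J.

-12600 J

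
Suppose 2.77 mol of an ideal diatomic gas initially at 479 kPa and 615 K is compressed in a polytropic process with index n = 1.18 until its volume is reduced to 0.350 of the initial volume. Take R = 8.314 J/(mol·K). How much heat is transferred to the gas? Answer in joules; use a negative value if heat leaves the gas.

-9000 J

V₁ = nRT₁/P₁ = 2.77×8.314×615/479 = 29.6 L.
Polytropic n=1.18: T₂ = T₁(V₁/V₂)^(n−1) = 615×(2.86)^0.18 = 743 K; P₂ = P₁(V₁/V₂)^n = 1650 kPa.
W = (P₁V₁−P₂V₂)/(n−1) = (479×29.6−1650×10.3)/0.18 = -16400 J.
ΔU = nCvΔT = 2.77×20.8×(743−615) = 7370 J.
Q = ΔU + W = -9000 J.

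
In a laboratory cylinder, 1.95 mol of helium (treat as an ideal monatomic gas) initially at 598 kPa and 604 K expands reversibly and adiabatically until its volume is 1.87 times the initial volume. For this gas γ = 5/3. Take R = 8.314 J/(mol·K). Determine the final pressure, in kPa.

211 kPa

V₁ = nRT₁/P₁ = 1.95×8.314×604/598 = 16.4 L.
Adiabatic: TV^(γ−1) = const ⇒ T₂ = 604×(0.535)^0.667 = 398 K; PV^γ = const ⇒ P₂ = 211 kPa.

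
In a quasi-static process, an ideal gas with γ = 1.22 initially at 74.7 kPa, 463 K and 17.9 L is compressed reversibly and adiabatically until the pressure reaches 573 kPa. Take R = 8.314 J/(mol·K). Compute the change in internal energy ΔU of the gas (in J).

n = P₁V₁/(RT₁) = 74.7×17.9/(8.314×463) = 0.347 mol.
Adiabatic: T₂/T₁ = (P₂/P₁)^((γ−1)/γ) ⇒ T₂ = 463×(7.67)^0.180 = 669 K; V₂ = 3.37 L.
For an ideal gas ΔU = nCvΔT with Cv = R/(γ−1) = 37.8 J/(mol·K).
ΔU = 0.347×37.8×(669−463) = 2700 J.

2700 J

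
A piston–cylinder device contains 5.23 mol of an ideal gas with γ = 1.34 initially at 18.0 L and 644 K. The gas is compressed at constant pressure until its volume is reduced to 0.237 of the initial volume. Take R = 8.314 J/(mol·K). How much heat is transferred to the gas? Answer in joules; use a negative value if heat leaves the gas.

P₁ = nRT₁/V₁ = 5.23×8.314×644/18.0 = 1560 kPa.
Isobaric: P stays 1560 kPa; V/T = const ⇒ T₂ = 153 K, V₂ = 4.27 L.
W = PΔV = 1560×(4.27−18.0) kPa·L = -21400 J.
ΔU = nCvΔT = 5.23×24.5×(153−644) = -62800 J.
Q = ΔU + W = nCpΔT = -84200 J.

-84200 J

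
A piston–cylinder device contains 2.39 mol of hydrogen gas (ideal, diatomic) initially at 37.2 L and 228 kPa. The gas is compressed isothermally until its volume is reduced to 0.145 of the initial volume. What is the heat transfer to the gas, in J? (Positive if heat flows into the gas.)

-16400 J

T₁ = P₁V₁/(nR) = 228×37.2/(2.39×8.314) = 427 K.
Isothermal: T stays 427 K; PV = const ⇒ V₂ = 5.39 L, P₂ = 1570 kPa.
ΔU = 0 (ideal gas, T constant).
W = nRT ln(V₂/V₁) = 2.39×8.314×427×ln(0.145) = -16400 J.
Q = ΔU + W = -16400 J.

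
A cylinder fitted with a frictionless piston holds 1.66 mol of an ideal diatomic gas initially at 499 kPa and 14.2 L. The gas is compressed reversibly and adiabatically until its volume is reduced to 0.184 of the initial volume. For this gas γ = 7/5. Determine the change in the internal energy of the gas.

T₁ = P₁V₁/(nR) = 499×14.2/(1.66×8.314) = 513 K.
Adiabatic: TV^(γ−1) = const ⇒ T₂ = 513×(5.43)^0.400 = 1010 K; PV^γ = const ⇒ P₂ = 5340 kPa.
For an ideal gas ΔU = nCvΔT with Cv = (5/2)R = 20.8 J/(mol·K).
ΔU = 1.66×20.8×(1010−513) = 17200 J.

17200 J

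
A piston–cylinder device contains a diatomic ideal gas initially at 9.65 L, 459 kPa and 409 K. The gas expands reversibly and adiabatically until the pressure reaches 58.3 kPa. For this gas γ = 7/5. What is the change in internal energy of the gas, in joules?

-4930 J

n = P₁V₁/(RT₁) = 459×9.65/(8.314×409) = 1.30 mol.
Adiabatic: T₂/T₁ = (P₂/P₁)^((γ−1)/γ) ⇒ T₂ = 409×(0.127)^0.286 = 227 K; V₂ = 42.1 L.
For an ideal gas ΔU = nCvΔT with Cv = (5/2)R = 20.8 J/(mol·K).
ΔU = 1.30×20.8×(227−409) = -4930 J.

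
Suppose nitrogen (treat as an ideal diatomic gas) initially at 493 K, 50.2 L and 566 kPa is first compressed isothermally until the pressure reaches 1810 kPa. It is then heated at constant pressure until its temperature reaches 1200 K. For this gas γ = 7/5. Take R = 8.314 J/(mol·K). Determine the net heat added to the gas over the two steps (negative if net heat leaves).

n = P₁V₁/(RT₁) = 566×50.2/(8.314×493) = 6.93 mol.
Step 1 — Isothermal: T stays 493 K; PV = const ⇒ V₂ = 15.7 L, P₂ = 1810 kPa.
ΔU = 0 (ideal gas, T constant).
W = nRT ln(V₂/V₁) = 6.93×8.314×493×ln(0.313) = -33000 J.
Q = ΔU + W = -33000 J.
State after step 1: P = 1810 kPa, V = 15.7 L, T = 493 K.
Step 2 — Isobaric: P stays 1810 kPa; V/T = const ⇒ T₂ = 1200 K, V₂ = 38.2 L.
W = PΔV = 1810×(38.2−15.7) kPa·L = 40700 J.
ΔU = nCvΔT = 6.93×20.8×(1200−493) = 102000 J.
Q = ΔU + W = nCpΔT = 143000 J.
Net over both steps: W = 7720 J, Q = 110000 J, ΔU = 102000 J.

110000 J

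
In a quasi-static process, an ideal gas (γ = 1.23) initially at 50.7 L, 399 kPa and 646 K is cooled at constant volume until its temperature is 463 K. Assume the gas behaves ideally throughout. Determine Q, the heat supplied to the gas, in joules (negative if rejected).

n = P₁V₁/(RT₁) = 399×50.7/(8.314×646) = 3.77 mol.
Isochoric: V stays 50.7 L; P/T = const ⇒ T₂ = 463 K, P₂ = 286 kPa.
W = 0 (no volume change).
ΔU = nCvΔT = 3.77×36.1×(463−646) = -24900 J.
Q = ΔU = -24900 J.

-24900 J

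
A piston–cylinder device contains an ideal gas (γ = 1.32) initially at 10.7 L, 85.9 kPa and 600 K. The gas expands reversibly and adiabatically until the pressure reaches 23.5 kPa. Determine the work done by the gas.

n = P₁V₁/(RT₁) = 85.9×10.7/(8.314×600) = 0.184 mol.
Adiabatic: T₂/T₁ = (P₂/P₁)^((γ−1)/γ) ⇒ T₂ = 600×(0.274)^0.242 = 438 K; V₂ = 28.6 L.
ΔU = nCvΔT = 0.184×26.0×(438−600) = -774 J.
Q = 0 for an adiabatic process, so W = −ΔU = 774 J.

774 J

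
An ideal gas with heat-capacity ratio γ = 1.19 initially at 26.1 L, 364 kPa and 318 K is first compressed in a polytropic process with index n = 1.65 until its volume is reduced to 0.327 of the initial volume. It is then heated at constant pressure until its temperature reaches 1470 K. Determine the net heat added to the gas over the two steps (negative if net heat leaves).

n = P₁V₁/(RT₁) = 364×26.1/(8.314×318) = 3.59 mol.
Step 1 — Polytropic n=1.65: T₂ = T₁(V₁/V₂)^(n−1) = 318×(3.06)^0.65 = 658 K; P₂ = P₁(V₁/V₂)^n = 2300 kPa.
W = (P₁V₁−P₂V₂)/(n−1) = (364×26.1−2300×8.53)/0.65 = -15600 J.
ΔU = nCvΔT = 3.59×43.8×(658−318) = 53400 J.
Q = ΔU + W = 37800 J.
State after step 1: P = 2300 kPa, V = 8.53 L, T = 658 K.
Step 2 — Isobaric: P stays 2300 kPa; V/T = const ⇒ T₂ = 1470 K, V₂ = 19.1 L.
W = PΔV = 2300×(19.1−8.53) kPa·L = 24300 J.
ΔU = nCvΔT = 3.59×43.8×(1470−658) = 128000 J.
Q = ΔU + W = nCpΔT = 152000 J.
Net over both steps: W = 8660 J, Q = 190000 J, ΔU = 181000 J.

190000 J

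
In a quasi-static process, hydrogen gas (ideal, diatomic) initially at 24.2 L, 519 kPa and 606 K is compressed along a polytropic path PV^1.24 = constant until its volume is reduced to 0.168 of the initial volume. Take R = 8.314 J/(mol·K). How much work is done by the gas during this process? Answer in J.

-28000 J

n = P₁V₁/(RT₁) = 519×24.2/(8.314×606) = 2.49 mol.
Polytropic n=1.24: T₂ = T₁(V₁/V₂)^(n−1) = 606×(5.95)^0.24 = 930 K; P₂ = P₁(V₁/V₂)^n = 4740 kPa.
W = (P₁V₁−P₂V₂)/(n−1) = (519×24.2−4740×4.07)/0.24 = -28000 J.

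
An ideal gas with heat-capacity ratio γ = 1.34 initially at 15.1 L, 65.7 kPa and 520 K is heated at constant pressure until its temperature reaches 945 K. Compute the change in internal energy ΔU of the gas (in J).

2380 J

n = P₁V₁/(RT₁) = 65.7×15.1/(8.314×520) = 0.229 mol.
Isobaric: P stays 65.7 kPa; V/T = const ⇒ T₂ = 945 K, V₂ = 27.4 L.
For an ideal gas ΔU = nCvΔT with Cv = R/(γ−1) = 24.5 J/(mol·K).
ΔU = 0.229×24.5×(945−520) = 2380 J.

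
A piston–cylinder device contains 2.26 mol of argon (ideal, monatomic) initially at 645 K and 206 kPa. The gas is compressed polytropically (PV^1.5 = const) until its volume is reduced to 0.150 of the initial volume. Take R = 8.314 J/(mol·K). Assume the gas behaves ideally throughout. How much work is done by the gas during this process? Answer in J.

V₁ = nRT₁/P₁ = 2.26×8.314×645/206 = 58.8 L.
Polytropic n=1.5: T₂ = T₁(V₁/V₂)^(n−1) = 645×(6.67)^0.50 = 1670 K; P₂ = P₁(V₁/V₂)^n = 3550 kPa.
W = (P₁V₁−P₂V₂)/(n−1) = (206×58.8−3550×8.82)/0.50 = -38300 J.

-38300 J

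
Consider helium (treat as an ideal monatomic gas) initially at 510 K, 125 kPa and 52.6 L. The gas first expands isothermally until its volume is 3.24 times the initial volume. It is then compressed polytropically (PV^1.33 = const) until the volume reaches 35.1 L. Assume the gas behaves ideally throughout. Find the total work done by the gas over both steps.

-5910 J

n = P₁V₁/(RT₁) = 125×52.6/(8.314×510) = 1.55 mol.
Step 1 — Isothermal: T stays 510 K; PV = const ⇒ V₂ = 170 L, P₂ = 38.6 kPa.
ΔU = 0 (ideal gas, T constant).
W = nRT ln(V₂/V₁) = 1.55×8.314×510×ln(3.24) = 7730 J.
Q = ΔU + W = 7730 J.
State after step 1: P = 38.6 kPa, V = 170 L, T = 510 K.
Step 2 — Polytropic n=1.33: T₂ = T₁(V₁/V₂)^(n−1) = 510×(4.86)^0.33 = 859 K; P₂ = P₁(V₁/V₂)^n = 316 kPa.
W = (P₁V₁−P₂V₂)/(n−1) = (38.6×170−316×35.1)/0.33 = -13600 J.
ΔU = nCvΔT = 1.55×12.5×(859−510) = 6750 J.
Q = ΔU + W = -6890 J.
Net over both steps: W = -5910 J, Q = 843 J, ΔU = 6750 J.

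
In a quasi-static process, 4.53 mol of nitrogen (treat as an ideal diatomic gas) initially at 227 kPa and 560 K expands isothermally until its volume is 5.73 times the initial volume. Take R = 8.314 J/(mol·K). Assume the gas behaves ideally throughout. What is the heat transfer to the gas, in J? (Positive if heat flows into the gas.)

V₁ = nRT₁/P₁ = 4.53×8.314×560/227 = 92.9 L.
Isothermal: T stays 560 K; PV = const ⇒ V₂ = 532 L, P₂ = 39.6 kPa.
ΔU = 0 (ideal gas, T constant).
W = nRT ln(V₂/V₁) = 4.53×8.314×560×ln(5.73) = 36800 J.
Q = ΔU + W = 36800 J.

36800 J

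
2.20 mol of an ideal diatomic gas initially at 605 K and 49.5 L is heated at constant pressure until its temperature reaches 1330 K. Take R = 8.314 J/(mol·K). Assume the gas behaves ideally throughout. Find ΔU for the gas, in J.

33200 J

P₁ = nRT₁/V₁ = 2.20×8.314×605/49.5 = 224 kPa.
Isobaric: P stays 224 kPa; V/T = const ⇒ T₂ = 1330 K, V₂ = 109 L.
For an ideal gas ΔU = nCvΔT with Cv = (5/2)R = 20.8 J/(mol·K).
ΔU = 2.20×20.8×(1330−605) = 33200 J.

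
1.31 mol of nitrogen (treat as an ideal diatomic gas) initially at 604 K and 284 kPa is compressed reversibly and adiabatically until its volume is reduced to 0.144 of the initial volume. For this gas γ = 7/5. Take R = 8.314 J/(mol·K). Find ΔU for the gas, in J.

19300 J

V₁ = nRT₁/P₁ = 1.31×8.314×604/284 = 23.2 L.
Adiabatic: TV^(γ−1) = const ⇒ T₂ = 604×(6.94)^0.400 = 1310 K; PV^γ = const ⇒ P₂ = 4280 kPa.
For an ideal gas ΔU = nCvΔT with Cv = (5/2)R = 20.8 J/(mol·K).
ΔU = 1.31×20.8×(1310−604) = 19300 J.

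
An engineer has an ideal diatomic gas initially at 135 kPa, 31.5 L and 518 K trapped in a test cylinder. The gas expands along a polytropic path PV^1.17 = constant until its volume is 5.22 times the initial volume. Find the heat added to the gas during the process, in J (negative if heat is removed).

n = P₁V₁/(RT₁) = 135×31.5/(8.314×518) = 0.987 mol.
Polytropic n=1.17: T₂ = T₁(V₁/V₂)^(n−1) = 518×(0.192)^0.17 = 391 K; P₂ = P₁(V₁/V₂)^n = 19.5 kPa.
W = (P₁V₁−P₂V₂)/(n−1) = (135×31.5−19.5×164)/0.17 = 6130 J.
ΔU = nCvΔT = 0.987×20.8×(391−518) = -2600 J.
Q = ΔU + W = 3520 J.

3520 J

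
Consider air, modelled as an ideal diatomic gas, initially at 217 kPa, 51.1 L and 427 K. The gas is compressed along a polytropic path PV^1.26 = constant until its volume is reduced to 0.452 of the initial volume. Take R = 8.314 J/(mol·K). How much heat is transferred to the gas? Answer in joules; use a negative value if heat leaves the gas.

-3420 J

n = P₁V₁/(RT₁) = 217×51.1/(8.314×427) = 3.12 mol.
Polytropic n=1.26: T₂ = T₁(V₁/V₂)^(n−1) = 427×(2.21)^0.26 = 525 K; P₂ = P₁(V₁/V₂)^n = 590 kPa.
W = (P₁V₁−P₂V₂)/(n−1) = (217×51.1−590×23.1)/0.26 = -9780 J.
ΔU = nCvΔT = 3.12×20.8×(525−427) = 6360 J.
Q = ΔU + W = -3420 J.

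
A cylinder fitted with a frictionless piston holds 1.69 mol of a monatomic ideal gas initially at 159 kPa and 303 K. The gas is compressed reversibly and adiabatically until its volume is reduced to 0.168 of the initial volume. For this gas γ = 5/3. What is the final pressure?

V₁ = nRT₁/P₁ = 1.69×8.314×303/159 = 26.8 L.
Adiabatic: TV^(γ−1) = const ⇒ T₂ = 303×(5.95)^0.667 = 995 K; PV^γ = const ⇒ P₂ = 3110 kPa.

3110 kPa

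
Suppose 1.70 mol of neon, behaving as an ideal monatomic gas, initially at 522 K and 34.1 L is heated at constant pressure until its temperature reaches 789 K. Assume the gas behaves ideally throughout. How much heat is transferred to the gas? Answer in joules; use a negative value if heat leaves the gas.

9430 J

P₁ = nRT₁/V₁ = 1.70×8.314×522/34.1 = 216 kPa.
Isobaric: P stays 216 kPa; V/T = const ⇒ T₂ = 789 K, V₂ = 51.5 L.
W = PΔV = 216×(51.5−34.1) kPa·L = 3770 J.
ΔU = nCvΔT = 1.70×12.5×(789−522) = 5660 J.
Q = ΔU + W = nCpΔT = 9430 J.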